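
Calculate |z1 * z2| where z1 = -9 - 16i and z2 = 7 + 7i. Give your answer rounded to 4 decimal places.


Step 1: |z1| = sqrt((-9)^2 + (-16)^2) = sqrt(337)
Step 2: |z2| = sqrt(7^2 + 7^2) = sqrt(98)
Step 3: |z1*z2| = |z1|*|z2| = sqrt(337) * sqrt(98) = sqrt(337 * 98) = sqrt(33026)
Step 4: = 181.7306

181.7306


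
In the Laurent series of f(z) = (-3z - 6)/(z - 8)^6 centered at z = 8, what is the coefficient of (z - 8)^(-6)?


Step 1: Write the numerator in powers of (z - 8): -3z - 6 = -3(z - 8) + (-3*8 - 6) = -3(z - 8) - 30
Step 2: Divide by (z - 8)^6: f(z) = -30(z - 8)^(-6) - 3(z - 8)^(-5)
Step 3: This finite sum is the Laurent series of f about z = 8.
Step 4: Coefficient of (z - 8)^(-6) = -3*8 - 6 = -30

-30


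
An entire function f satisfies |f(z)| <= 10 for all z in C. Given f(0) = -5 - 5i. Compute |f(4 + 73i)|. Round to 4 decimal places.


Step 1: By Liouville's theorem, a bounded entire function is constant.
Step 2: f(z) = f(0) = -5 - 5i for all z.
Step 3: |f(w)| = |-5 - 5i| = sqrt(25 + 25)
Step 4: = 7.0711

7.0711


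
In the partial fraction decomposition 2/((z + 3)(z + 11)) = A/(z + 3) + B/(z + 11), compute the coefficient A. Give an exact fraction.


Step 1: Multiply both sides by (z + 3) and set z = -3
Step 2: A = 2 / (-3 + 11)
Step 3: A = 2 / 8
Step 4: A = 1/4

1/4


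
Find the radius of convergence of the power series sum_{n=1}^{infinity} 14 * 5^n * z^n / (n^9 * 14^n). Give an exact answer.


Step 1: General term a_n = 14 * 5^n / (n^9 * 14^n)
Step 2: By the root test, |a_n|^(1/n) = 14^(1/n) * 5 / (n^(9/n) * 14) -> 5/14 as n -> infinity (since 14^(1/n) -> 1 and n^(9/n) -> 1)
Step 3: R = 1/lim|a_n|^(1/n) = 14/5

14/5


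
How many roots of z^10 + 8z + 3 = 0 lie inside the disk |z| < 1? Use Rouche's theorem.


Step 1: On |z| = 1 the three terms have sizes |z^10| = 1^10 = 1, |8z| = 8*1 = 8, |3| = 3
Step 2: The dominant term is g(z) = 8z; let h(z) = z^10 + 3 so f = g + h
Step 3: On |z| = 1: |g| = 8 and |h| <= 1 + 3 = 4
Step 4: Since 8 > 4, |h| < |g| on |z| = 1, so by Rouche f has the same number of zeros as g inside |z| < 1
Step 5: g(z) = 8z has 1 zero (at the origin, multiplicity 1) inside |z| < 1. Answer = 1

1


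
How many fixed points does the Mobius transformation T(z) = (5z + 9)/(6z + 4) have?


Step 1: Fixed points satisfy T(z) = z
Step 2: 6z^2 - z - 9 = 0
Step 3: Discriminant = (-1)^2 - 4*6*(-9) = 217
Step 4: Number of fixed points = 2

2


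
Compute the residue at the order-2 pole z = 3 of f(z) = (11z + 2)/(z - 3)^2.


Step 1: Pole of order 2 at z = 3
Step 2: Res = lim d/dz [(z - 3)^2 * f(z)] as z -> 3
Step 3: (z - 3)^2 * f(z) = 11z + 2
Step 4: d/dz[11z + 2] = 11

11


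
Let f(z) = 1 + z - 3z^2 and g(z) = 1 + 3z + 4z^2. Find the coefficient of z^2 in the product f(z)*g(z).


Step 1: z^2 term in f*g comes from: (1)*(4z^2) + (z)*(3z) + (-3z^2)*(1)
Step 2: = 4 + 3 - 3
Step 3: = 4

4


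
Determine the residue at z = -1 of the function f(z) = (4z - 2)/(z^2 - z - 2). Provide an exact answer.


Step 1: Q(z) = z^2 - z - 2 = (z + 1)(z - 2)
Step 2: Q'(z) = 2z - 1
Step 3: Q'(-1) = -3, P(-1) = -6
Step 4: Res = P(-1)/Q'(-1) = -6/(-3) = 2

2


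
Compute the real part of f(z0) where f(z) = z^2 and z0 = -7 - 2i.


Step 1: z0 = -7 - 2i
Step 2: z0^2 = (-7)^2 - (-2)^2 + 28i
Step 3: real part = 49 - 4 = 45

45


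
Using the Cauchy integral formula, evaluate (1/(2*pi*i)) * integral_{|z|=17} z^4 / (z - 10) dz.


Step 1: f(z) = z^4, a = 10 is inside |z| = 17
Step 2: By Cauchy integral formula: (1/(2pi*i)) * integral = f(a)
Step 3: f(10) = 10^4 = 10000

10000


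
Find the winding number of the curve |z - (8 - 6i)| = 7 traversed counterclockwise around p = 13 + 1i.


Step 1: Center c = (8, -6), radius = 7
Step 2: |p - c|^2 = 5^2 + 7^2 = 74
Step 3: r^2 = 49
Step 4: |p-c| > r so winding number = 0

0


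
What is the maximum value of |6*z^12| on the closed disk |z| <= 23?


Step 1: On |z| = 23, |f(z)| = 6 * |z|^12 = 6 * 23^12
Step 2: By maximum modulus principle, maximum is on boundary.
Step 3: Maximum = 6 * 21914624432020321 = 131487746592121926

131487746592121926


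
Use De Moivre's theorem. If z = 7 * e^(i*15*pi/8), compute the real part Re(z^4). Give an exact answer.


Step 1: By De Moivre's theorem, z^4 = 7^4 * e^(i*4*15*pi/8) = 2401 * (cos(15*pi/2) + i*sin(15*pi/2))
Step 2: |z|^4 = 7^4 = 2401
Step 3: Reduce the angle mod 2*pi: 15*pi/2 - 6*pi = 3*pi/2
Step 4: cos(3*pi/2) = 0
Step 5: Re(z^4) = 2401 * 0 = 0

0


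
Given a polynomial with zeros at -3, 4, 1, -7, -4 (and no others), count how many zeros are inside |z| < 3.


Step 1: Check each root:
  z = -3: |-3| = 3 >= 3
  z = 4: |4| = 4 >= 3
  z = 1: |1| = 1 < 3
  z = -7: |-7| = 7 >= 3
  z = -4: |-4| = 4 >= 3
Step 2: Count = 1

1


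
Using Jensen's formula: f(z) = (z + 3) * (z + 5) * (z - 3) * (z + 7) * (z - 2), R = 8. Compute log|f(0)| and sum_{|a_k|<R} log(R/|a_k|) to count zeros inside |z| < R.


Jensen's formula: (1/2pi)*integral log|f(Re^it)|dt = log|f(0)| + sum_{|a_k|<R} log(R/|a_k|)
Step 1: f(0) = 3 * 5 * (-3) * 7 * (-2) = 630
Step 2: log|f(0)| = log|-3| + log|-5| + log|3| + log|-7| + log|2| = 6.4457
Step 3: Zeros inside |z| < 8: -3, -5, 3, -7, 2
Step 4: Jensen sum = log(8/3) + log(8/5) + log(8/3) + log(8/7) + log(8/2) = 3.9515
Step 5: n(R) = number of terms in the Jensen sum = count of zeros inside |z| < 8 = 5

5


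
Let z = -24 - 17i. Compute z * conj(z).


Step 1: conj(z) = -24 + 17i
Step 2: z * conj(z) = (-24)^2 + (-17)^2
Step 3: = 576 + 289 = 865

865


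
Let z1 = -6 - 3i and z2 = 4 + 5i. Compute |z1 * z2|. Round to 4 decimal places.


Step 1: |z1| = sqrt((-6)^2 + (-3)^2) = sqrt(45)
Step 2: |z2| = sqrt(4^2 + 5^2) = sqrt(41)
Step 3: |z1*z2| = |z1|*|z2| = sqrt(45) * sqrt(41) = sqrt(45 * 41) = sqrt(1845)
Step 4: = 42.9535

42.9535


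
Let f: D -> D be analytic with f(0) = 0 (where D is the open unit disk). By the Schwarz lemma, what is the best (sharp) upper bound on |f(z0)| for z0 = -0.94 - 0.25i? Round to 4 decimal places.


Step 1: Schwarz lemma: if f: D -> D is analytic with f(0) = 0, then |f(z)| <= |z| for all z in D, and this is sharp (f(z) = z).
Step 2: |z0|^2 = (-0.94)^2 + (-0.25)^2 = 0.9461
Step 3: |z0| = sqrt(0.9461) = 0.972677
Step 4: Best bound = |z0| = 0.9727

0.9727


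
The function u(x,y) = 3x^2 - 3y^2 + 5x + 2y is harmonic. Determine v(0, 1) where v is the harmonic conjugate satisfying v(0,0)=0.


Step 1: v_x = -u_y = 6y - 2
Step 2: v_y = u_x = 6x + 5
Step 3: v = 6xy - 2x + 5y + C
Step 4: v(0,0) = 0 => C = 0
Step 5: v(0, 1) = 5

5


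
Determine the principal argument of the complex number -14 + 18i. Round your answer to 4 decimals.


Step 1: z = -14 + 18i
Step 2: arg(z) = atan2(18, -14)
Step 3: arg(z) = 2.2318

2.2318


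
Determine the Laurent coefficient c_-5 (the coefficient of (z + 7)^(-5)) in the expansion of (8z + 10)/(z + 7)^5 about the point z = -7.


Step 1: Write the numerator in powers of (z + 7): 8z + 10 = 8(z + 7) + (8*(-7) + 10) = 8(z + 7) - 46
Step 2: Divide by (z + 7)^5: f(z) = -46(z + 7)^(-5) + 8(z + 7)^(-4)
Step 3: This finite sum is the Laurent series of f about z = -7.
Step 4: Coefficient of (z + 7)^(-5) = 8*(-7) + 10 = -46

-46


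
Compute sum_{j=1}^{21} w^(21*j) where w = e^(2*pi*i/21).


Step 1: The sum sum_{j=1}^{n} w^(k*j) equals n if n | k, else 0.
Step 2: Here n = 21, k = 21
Step 3: Does n divide k? 21 | 21 -> True
Step 4: Sum = 21

21


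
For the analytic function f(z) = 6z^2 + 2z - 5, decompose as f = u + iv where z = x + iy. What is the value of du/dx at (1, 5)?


Step 1: f(z) = 6(x+iy)^2 + 2(x+iy) - 5
Step 2: u = 6(x^2 - y^2) + 2x - 5
Step 3: u_x = 12x + 2
Step 4: At (1, 5): u_x = 12 + 2 = 14

14


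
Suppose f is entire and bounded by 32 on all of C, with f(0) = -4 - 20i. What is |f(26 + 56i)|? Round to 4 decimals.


Step 1: By Liouville's theorem, a bounded entire function is constant.
Step 2: f(z) = f(0) = -4 - 20i for all z.
Step 3: |f(w)| = |-4 - 20i| = sqrt(16 + 400)
Step 4: = 20.3961

20.3961


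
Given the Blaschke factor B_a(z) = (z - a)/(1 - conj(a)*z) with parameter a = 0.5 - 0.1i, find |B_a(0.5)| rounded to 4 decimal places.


Step 1: Numerator z0 - a = 0.5 - (0.5 - 0.1i) = 0 + 0.1i
Step 2: Denominator 1 - conj(a)*z0 = 1 - (0.5 + 0.1i)*0.5 = 0.75 - 0.05i
Step 3: |z0 - a|^2 = 0^2 + 0.1^2 = 0.01; |1 - conj(a)*z0|^2 = 0.75^2 + (-0.05)^2 = 0.565
Step 4: |B_a(0.5)| = sqrt(0.01 / 0.565) = sqrt(0.017699)
Step 5: = 0.133

0.133


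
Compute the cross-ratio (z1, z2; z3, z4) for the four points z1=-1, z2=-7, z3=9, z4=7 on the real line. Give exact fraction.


Step 1: (z1-z3)(z2-z4) = (-10) * (-14) = 140
Step 2: (z1-z4)(z2-z3) = (-8) * (-16) = 128
Step 3: Cross-ratio = 140/128 = 35/32

35/32


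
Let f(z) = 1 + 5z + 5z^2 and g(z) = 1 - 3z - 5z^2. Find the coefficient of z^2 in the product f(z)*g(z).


Step 1: z^2 term in f*g comes from: (1)*(-5z^2) + (5z)*(-3z) + (5z^2)*(1)
Step 2: = -5 - 15 + 5
Step 3: = -15

-15


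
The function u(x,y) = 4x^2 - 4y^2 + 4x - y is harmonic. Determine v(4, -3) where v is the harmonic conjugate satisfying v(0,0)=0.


Step 1: v_x = -u_y = 8y + 1
Step 2: v_y = u_x = 8x + 4
Step 3: v = 8xy + x + 4y + C
Step 4: v(0,0) = 0 => C = 0
Step 5: v(4, -3) = -104

-104


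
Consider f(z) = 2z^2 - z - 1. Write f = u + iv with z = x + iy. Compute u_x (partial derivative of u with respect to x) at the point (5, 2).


Step 1: f(z) = 2(x+iy)^2 - (x+iy) - 1
Step 2: u = 2(x^2 - y^2) - x - 1
Step 3: u_x = 4x - 1
Step 4: At (5, 2): u_x = 20 - 1 = 19

19


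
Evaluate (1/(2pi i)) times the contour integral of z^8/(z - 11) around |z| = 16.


Step 1: f(z) = z^8, a = 11 is inside |z| = 16
Step 2: By Cauchy integral formula: (1/(2pi*i)) * integral = f(a)
Step 3: f(11) = 11^8 = 214358881

214358881


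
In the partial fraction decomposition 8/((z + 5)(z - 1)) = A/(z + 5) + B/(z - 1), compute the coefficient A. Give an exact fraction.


Step 1: Multiply both sides by (z + 5) and set z = -5
Step 2: A = 8 / (-5 - 1)
Step 3: A = 8 / (-6)
Step 4: A = -4/3

-4/3


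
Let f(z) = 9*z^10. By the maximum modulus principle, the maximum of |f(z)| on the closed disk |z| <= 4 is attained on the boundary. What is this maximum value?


Step 1: On |z| = 4, |f(z)| = 9 * |z|^10 = 9 * 4^10
Step 2: By maximum modulus principle, maximum is on boundary.
Step 3: Maximum = 9 * 1048576 = 9437184

9437184


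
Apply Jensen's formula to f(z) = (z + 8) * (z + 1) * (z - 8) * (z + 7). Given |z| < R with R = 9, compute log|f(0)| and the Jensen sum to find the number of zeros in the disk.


Jensen's formula: (1/2pi)*integral log|f(Re^it)|dt = log|f(0)| + sum_{|a_k|<R} log(R/|a_k|)
Step 1: f(0) = 8 * 1 * (-8) * 7 = -448
Step 2: log|f(0)| = log|-8| + log|-1| + log|8| + log|-7| = 6.1048
Step 3: Zeros inside |z| < 9: -8, -1, 8, -7
Step 4: Jensen sum = log(9/8) + log(9/1) + log(9/8) + log(9/7) = 2.6841
Step 5: n(R) = number of terms in the Jensen sum = count of zeros inside |z| < 9 = 4

4


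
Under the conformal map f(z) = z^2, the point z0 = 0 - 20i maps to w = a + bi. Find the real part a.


Step 1: z0 = 0 - 20i
Step 2: z0^2 = 0^2 - (-20)^2 + 0i
Step 3: real part = 0 - 400 = -400

-400


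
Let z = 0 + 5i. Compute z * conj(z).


Step 1: conj(z) = 0 - 5i
Step 2: z * conj(z) = 0^2 + 5^2
Step 3: = 0 + 25 = 25

25


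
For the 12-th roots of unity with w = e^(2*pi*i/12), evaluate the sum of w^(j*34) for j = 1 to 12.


Step 1: The sum sum_{j=1}^{n} w^(k*j) equals n if n | k, else 0.
Step 2: Here n = 12, k = 34
Step 3: Does n divide k? 12 | 34 -> False
Step 4: Sum = 0

0


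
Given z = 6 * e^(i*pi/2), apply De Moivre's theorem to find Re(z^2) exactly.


Step 1: By De Moivre's theorem, z^2 = 6^2 * e^(i*2*pi/2) = 36 * (cos(pi) + i*sin(pi))
Step 2: |z|^2 = 6^2 = 36
Step 3: The angle pi already lies in [0, 2*pi)
Step 4: cos(pi) = -1
Step 5: Re(z^2) = 36 * (-1) = -36

-36


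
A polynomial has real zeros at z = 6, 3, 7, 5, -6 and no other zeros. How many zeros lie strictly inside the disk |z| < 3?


Step 1: Check each root:
  z = 6: |6| = 6 >= 3
  z = 3: |3| = 3 >= 3
  z = 7: |7| = 7 >= 3
  z = 5: |5| = 5 >= 3
  z = -6: |-6| = 6 >= 3
Step 2: Count = 0

0


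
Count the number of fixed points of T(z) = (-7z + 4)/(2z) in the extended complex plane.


Step 1: Fixed points satisfy T(z) = z
Step 2: 2z^2 + 7z - 4 = 0
Step 3: Discriminant = 7^2 - 4*2*(-4) = 81
Step 4: Number of fixed points = 2

2


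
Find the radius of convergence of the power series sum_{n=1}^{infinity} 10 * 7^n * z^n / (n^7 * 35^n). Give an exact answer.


Step 1: General term a_n = 10 * 7^n / (n^7 * 35^n)
Step 2: By the root test, |a_n|^(1/n) = 10^(1/n) * 7 / (n^(7/n) * 35) -> 7/35 as n -> infinity (since 10^(1/n) -> 1 and n^(7/n) -> 1)
Step 3: R = 1/lim|a_n|^(1/n) = 35/7 = 5

5


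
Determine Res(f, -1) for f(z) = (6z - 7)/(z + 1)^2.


Step 1: Pole of order 2 at z = -1
Step 2: Res = lim d/dz [(z + 1)^2 * f(z)] as z -> -1
Step 3: (z + 1)^2 * f(z) = 6z - 7
Step 4: d/dz[6z - 7] = 6

6


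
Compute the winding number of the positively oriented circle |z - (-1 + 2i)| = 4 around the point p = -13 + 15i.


Step 1: Center c = (-1, 2), radius = 4
Step 2: |p - c|^2 = (-12)^2 + 13^2 = 313
Step 3: r^2 = 16
Step 4: |p-c| > r so winding number = 0

0


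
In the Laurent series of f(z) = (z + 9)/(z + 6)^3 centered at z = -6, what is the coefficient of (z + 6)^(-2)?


Step 1: Write the numerator in powers of (z + 6): z + 9 = (z + 6) + (1*(-6) + 9) = (z + 6) + 3
Step 2: Divide by (z + 6)^3: f(z) = 3(z + 6)^(-3) + (z + 6)^(-2)
Step 3: This finite sum is the Laurent series of f about z = -6.
Step 4: Coefficient of (z + 6)^(-2) = coefficient of (z + 6) in the re-centred numerator = 1

1


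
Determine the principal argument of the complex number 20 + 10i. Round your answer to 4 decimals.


Step 1: z = 20 + 10i
Step 2: arg(z) = atan2(10, 20)
Step 3: arg(z) = 0.4636

0.4636


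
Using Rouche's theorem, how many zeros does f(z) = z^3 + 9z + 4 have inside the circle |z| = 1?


Step 1: On |z| = 1 the three terms have sizes |z^3| = 1^3 = 1, |9z| = 9*1 = 9, |4| = 4
Step 2: The dominant term is g(z) = 9z; let h(z) = z^3 + 4 so f = g + h
Step 3: On |z| = 1: |g| = 9 and |h| <= 1 + 4 = 5
Step 4: Since 9 > 5, |h| < |g| on |z| = 1, so by Rouche f has the same number of zeros as g inside |z| < 1
Step 5: g(z) = 9z has 1 zero (at the origin, multiplicity 1) inside |z| < 1. Answer = 1

1


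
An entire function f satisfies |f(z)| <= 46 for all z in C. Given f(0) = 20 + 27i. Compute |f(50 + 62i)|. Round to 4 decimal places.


Step 1: By Liouville's theorem, a bounded entire function is constant.
Step 2: f(z) = f(0) = 20 + 27i for all z.
Step 3: |f(w)| = |20 + 27i| = sqrt(400 + 729)
Step 4: = 33.6006

33.6006


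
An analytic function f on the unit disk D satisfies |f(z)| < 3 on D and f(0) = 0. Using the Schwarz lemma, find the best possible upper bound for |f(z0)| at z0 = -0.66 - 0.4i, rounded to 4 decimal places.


Step 1: g = f/3 maps D -> D with g(0) = 0, so by the Schwarz lemma |g(z)| <= |z|, i.e. |f(z)| <= 3|z|; this is sharp (f(z) = 3z).
Step 2: |z0|^2 = (-0.66)^2 + (-0.4)^2 = 0.5956
Step 3: |z0| = sqrt(0.5956) = 0.771751
Step 4: Best bound = 3 * |z0| = 3 * 0.771751 = 2.3153

2.3153


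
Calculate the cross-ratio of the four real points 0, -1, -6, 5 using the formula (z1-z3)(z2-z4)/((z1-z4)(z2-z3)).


Step 1: (z1-z3)(z2-z4) = 6 * (-6) = -36
Step 2: (z1-z4)(z2-z3) = (-5) * 5 = -25
Step 3: Cross-ratio = 36/25 = 36/25

36/25


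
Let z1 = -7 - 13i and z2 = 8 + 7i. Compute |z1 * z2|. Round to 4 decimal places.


Step 1: |z1| = sqrt((-7)^2 + (-13)^2) = sqrt(218)
Step 2: |z2| = sqrt(8^2 + 7^2) = sqrt(113)
Step 3: |z1*z2| = |z1|*|z2| = sqrt(218) * sqrt(113) = sqrt(218 * 113) = sqrt(24634)
Step 4: = 156.9522

156.9522


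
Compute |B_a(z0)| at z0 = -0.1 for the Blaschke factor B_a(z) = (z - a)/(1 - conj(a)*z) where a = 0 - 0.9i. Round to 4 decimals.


Step 1: Numerator z0 - a = -0.1 - (0 - 0.9i) = -0.1 + 0.9i
Step 2: Denominator 1 - conj(a)*z0 = 1 - (0 + 0.9i)*(-0.1) = 1 + 0.09i
Step 3: |z0 - a|^2 = (-0.1)^2 + 0.9^2 = 0.82; |1 - conj(a)*z0|^2 = 1^2 + 0.09^2 = 1.0081
Step 4: |B_a(-0.1)| = sqrt(0.82 / 1.0081) = sqrt(0.813411)
Step 5: = 0.9019

0.9019


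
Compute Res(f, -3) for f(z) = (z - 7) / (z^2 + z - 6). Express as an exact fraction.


Step 1: Q(z) = z^2 + z - 6 = (z + 3)(z - 2)
Step 2: Q'(z) = 2z + 1
Step 3: Q'(-3) = -5, P(-3) = -10
Step 4: Res = P(-3)/Q'(-3) = -10/(-5) = 2

2


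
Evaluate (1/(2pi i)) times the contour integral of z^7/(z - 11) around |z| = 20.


Step 1: f(z) = z^7, a = 11 is inside |z| = 20
Step 2: By Cauchy integral formula: (1/(2pi*i)) * integral = f(a)
Step 3: f(11) = 11^7 = 19487171

19487171


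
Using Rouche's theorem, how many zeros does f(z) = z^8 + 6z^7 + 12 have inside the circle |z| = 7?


Step 1: On |z| = 7 the three terms have sizes |z^8| = 7^8 = 5764801, |6z^7| = 6*7^7 = 4941258, |12| = 12
Step 2: The dominant term is g(z) = z^8; let h(z) = 6z^7 + 12 so f = g + h
Step 3: On |z| = 7: |g| = 5764801 and |h| <= 4941258 + 12 = 4941270
Step 4: Since 5764801 > 4941270, |h| < |g| on |z| = 7, so by Rouche f has the same number of zeros as g inside |z| < 7
Step 5: g(z) = z^8 has 8 zeros (all at the origin) inside |z| < 7. Answer = 8

8


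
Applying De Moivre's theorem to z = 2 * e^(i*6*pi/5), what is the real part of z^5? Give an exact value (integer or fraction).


Step 1: By De Moivre's theorem, z^5 = 2^5 * e^(i*5*6*pi/5) = 32 * (cos(6*pi) + i*sin(6*pi))
Step 2: |z|^5 = 2^5 = 32
Step 3: Reduce the angle mod 2*pi: 6*pi - 6*pi = 0
Step 4: cos(0) = 1
Step 5: Re(z^5) = 32 * 1 = 32

32


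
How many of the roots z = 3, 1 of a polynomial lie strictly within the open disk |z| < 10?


Step 1: Check each root:
  z = 3: |3| = 3 < 10
  z = 1: |1| = 1 < 10
Step 2: Count = 2

2


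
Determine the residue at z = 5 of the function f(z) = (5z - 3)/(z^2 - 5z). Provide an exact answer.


Step 1: Q(z) = z^2 - 5z = (z - 5)(z)
Step 2: Q'(z) = 2z - 5
Step 3: Q'(5) = 5, P(5) = 22
Step 4: Res = P(5)/Q'(5) = 22/5 = 22/5

22/5


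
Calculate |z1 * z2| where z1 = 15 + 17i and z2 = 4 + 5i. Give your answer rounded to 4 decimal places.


Step 1: |z1| = sqrt(15^2 + 17^2) = sqrt(514)
Step 2: |z2| = sqrt(4^2 + 5^2) = sqrt(41)
Step 3: |z1*z2| = |z1|*|z2| = sqrt(514) * sqrt(41) = sqrt(514 * 41) = sqrt(21074)
Step 4: = 145.1689

145.1689


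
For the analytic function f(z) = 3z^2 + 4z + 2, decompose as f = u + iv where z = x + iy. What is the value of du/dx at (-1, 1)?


Step 1: f(z) = 3(x+iy)^2 + 4(x+iy) + 2
Step 2: u = 3(x^2 - y^2) + 4x + 2
Step 3: u_x = 6x + 4
Step 4: At (-1, 1): u_x = -6 + 4 = -2

-2


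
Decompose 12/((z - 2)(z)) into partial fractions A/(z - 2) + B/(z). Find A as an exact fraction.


Step 1: Multiply both sides by (z - 2) and set z = 2
Step 2: A = 12 / (2 - 0)
Step 3: A = 12 / 2
Step 4: A = 6

6


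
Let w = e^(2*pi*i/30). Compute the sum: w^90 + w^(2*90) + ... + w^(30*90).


Step 1: The sum sum_{j=1}^{n} w^(k*j) equals n if n | k, else 0.
Step 2: Here n = 30, k = 90
Step 3: Does n divide k? 30 | 90 -> True
Step 4: Sum = 30

30


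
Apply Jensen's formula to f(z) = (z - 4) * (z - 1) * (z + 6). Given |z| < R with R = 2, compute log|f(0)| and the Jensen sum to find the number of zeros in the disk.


Jensen's formula: (1/2pi)*integral log|f(Re^it)|dt = log|f(0)| + sum_{|a_k|<R} log(R/|a_k|)
Step 1: f(0) = (-4) * (-1) * 6 = 24
Step 2: log|f(0)| = log|4| + log|1| + log|-6| = 3.1781
Step 3: Zeros inside |z| < 2: 1
Step 4: Jensen sum = log(2/1) = 0.6931
Step 5: n(R) = number of terms in the Jensen sum = count of zeros inside |z| < 2 = 1

1


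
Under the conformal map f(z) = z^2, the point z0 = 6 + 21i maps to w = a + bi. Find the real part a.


Step 1: z0 = 6 + 21i
Step 2: z0^2 = 6^2 - 21^2 + 252i
Step 3: real part = 36 - 441 = -405

-405


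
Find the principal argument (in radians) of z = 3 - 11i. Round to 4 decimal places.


Step 1: z = 3 - 11i
Step 2: arg(z) = atan2(-11, 3)
Step 3: arg(z) = -1.3045

-1.3045


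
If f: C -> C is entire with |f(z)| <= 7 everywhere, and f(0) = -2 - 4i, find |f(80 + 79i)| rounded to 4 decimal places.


Step 1: By Liouville's theorem, a bounded entire function is constant.
Step 2: f(z) = f(0) = -2 - 4i for all z.
Step 3: |f(w)| = |-2 - 4i| = sqrt(4 + 16)
Step 4: = 4.4721

4.4721


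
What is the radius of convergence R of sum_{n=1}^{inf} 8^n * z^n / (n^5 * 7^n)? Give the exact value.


Step 1: General term a_n = 8^n / (n^5 * 7^n)
Step 2: By the root test, |a_n|^(1/n) = 8 / (n^(5/n) * 7) -> 8/7 as n -> infinity (since n^(5/n) -> 1)
Step 3: R = 1/lim|a_n|^(1/n) = 7/8

7/8


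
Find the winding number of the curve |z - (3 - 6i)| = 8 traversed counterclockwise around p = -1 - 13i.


Step 1: Center c = (3, -6), radius = 8
Step 2: |p - c|^2 = (-4)^2 + (-7)^2 = 65
Step 3: r^2 = 64
Step 4: |p-c| > r so winding number = 0

0


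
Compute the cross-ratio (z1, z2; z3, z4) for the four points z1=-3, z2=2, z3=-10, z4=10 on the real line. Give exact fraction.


Step 1: (z1-z3)(z2-z4) = 7 * (-8) = -56
Step 2: (z1-z4)(z2-z3) = (-13) * 12 = -156
Step 3: Cross-ratio = 56/156 = 14/39

14/39


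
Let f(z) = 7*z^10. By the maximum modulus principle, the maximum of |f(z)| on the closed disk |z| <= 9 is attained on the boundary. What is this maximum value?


Step 1: On |z| = 9, |f(z)| = 7 * |z|^10 = 7 * 9^10
Step 2: By maximum modulus principle, maximum is on boundary.
Step 3: Maximum = 7 * 3486784401 = 24407490807

24407490807


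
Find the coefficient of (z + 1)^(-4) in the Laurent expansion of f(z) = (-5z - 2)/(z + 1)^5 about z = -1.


Step 1: Write the numerator in powers of (z + 1): -5z - 2 = -5(z + 1) + (-5*(-1) - 2) = -5(z + 1) + 3
Step 2: Divide by (z + 1)^5: f(z) = 3(z + 1)^(-5) - 5(z + 1)^(-4)
Step 3: This finite sum is the Laurent series of f about z = -1.
Step 4: Coefficient of (z + 1)^(-4) = coefficient of (z + 1) in the re-centred numerator = -5

-5


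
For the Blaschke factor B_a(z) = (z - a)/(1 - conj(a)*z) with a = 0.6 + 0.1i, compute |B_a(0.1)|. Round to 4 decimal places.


Step 1: Numerator z0 - a = 0.1 - (0.6 + 0.1i) = -0.5 - 0.1i
Step 2: Denominator 1 - conj(a)*z0 = 1 - (0.6 - 0.1i)*0.1 = 0.94 + 0.01i
Step 3: |z0 - a|^2 = (-0.5)^2 + (-0.1)^2 = 0.26; |1 - conj(a)*z0|^2 = 0.94^2 + 0.01^2 = 0.8837
Step 4: |B_a(0.1)| = sqrt(0.26 / 0.8837) = sqrt(0.294217)
Step 5: = 0.5424

0.5424


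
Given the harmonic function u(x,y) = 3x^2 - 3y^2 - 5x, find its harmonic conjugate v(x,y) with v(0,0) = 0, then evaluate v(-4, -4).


Step 1: v_x = -u_y = 6y + 0
Step 2: v_y = u_x = 6x - 5
Step 3: v = 6xy - 5y + C
Step 4: v(0,0) = 0 => C = 0
Step 5: v(-4, -4) = 116

116


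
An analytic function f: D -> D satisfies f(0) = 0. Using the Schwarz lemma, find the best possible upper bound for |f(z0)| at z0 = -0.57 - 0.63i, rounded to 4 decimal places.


Step 1: Schwarz lemma: if f: D -> D is analytic with f(0) = 0, then |f(z)| <= |z| for all z in D, and this is sharp (f(z) = z).
Step 2: |z0|^2 = (-0.57)^2 + (-0.63)^2 = 0.7218
Step 3: |z0| = sqrt(0.7218) = 0.849588
Step 4: Best bound = |z0| = 0.8496

0.8496


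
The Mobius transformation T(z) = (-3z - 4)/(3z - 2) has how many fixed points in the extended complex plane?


Step 1: Fixed points satisfy T(z) = z
Step 2: 3z^2 + z + 4 = 0
Step 3: Discriminant = 1^2 - 4*3*4 = -47
Step 4: Number of fixed points = 2

2


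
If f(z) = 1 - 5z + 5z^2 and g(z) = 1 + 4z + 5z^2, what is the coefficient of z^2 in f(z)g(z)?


Step 1: z^2 term in f*g comes from: (1)*(5z^2) + (-5z)*(4z) + (5z^2)*(1)
Step 2: = 5 - 20 + 5
Step 3: = -10

-10


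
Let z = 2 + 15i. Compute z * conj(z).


Step 1: conj(z) = 2 - 15i
Step 2: z * conj(z) = 2^2 + 15^2
Step 3: = 4 + 225 = 229

229


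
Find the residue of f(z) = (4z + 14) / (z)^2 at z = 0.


Step 1: Pole of order 2 at z = 0
Step 2: Res = lim d/dz [(z)^2 * f(z)] as z -> 0
Step 3: (z)^2 * f(z) = 4z + 14
Step 4: d/dz[4z + 14] = 4

4


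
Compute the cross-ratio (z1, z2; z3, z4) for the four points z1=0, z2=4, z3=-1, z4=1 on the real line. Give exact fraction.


Step 1: (z1-z3)(z2-z4) = 1 * 3 = 3
Step 2: (z1-z4)(z2-z3) = (-1) * 5 = -5
Step 3: Cross-ratio = -3/5 = -3/5

-3/5


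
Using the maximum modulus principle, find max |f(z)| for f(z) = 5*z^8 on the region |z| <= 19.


Step 1: On |z| = 19, |f(z)| = 5 * |z|^8 = 5 * 19^8
Step 2: By maximum modulus principle, maximum is on boundary.
Step 3: Maximum = 5 * 16983563041 = 84917815205

84917815205


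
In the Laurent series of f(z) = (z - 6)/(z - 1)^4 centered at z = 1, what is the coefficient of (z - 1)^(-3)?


Step 1: Write the numerator in powers of (z - 1): z - 6 = (z - 1) + (1*1 - 6) = (z - 1) - 5
Step 2: Divide by (z - 1)^4: f(z) = -5(z - 1)^(-4) + (z - 1)^(-3)
Step 3: This finite sum is the Laurent series of f about z = 1.
Step 4: Coefficient of (z - 1)^(-3) = coefficient of (z - 1) in the re-centred numerator = 1

1


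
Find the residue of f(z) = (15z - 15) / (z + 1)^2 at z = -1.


Step 1: Pole of order 2 at z = -1
Step 2: Res = lim d/dz [(z + 1)^2 * f(z)] as z -> -1
Step 3: (z + 1)^2 * f(z) = 15z - 15
Step 4: d/dz[15z - 15] = 15

15


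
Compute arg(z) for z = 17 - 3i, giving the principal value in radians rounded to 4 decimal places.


Step 1: z = 17 - 3i
Step 2: arg(z) = atan2(-3, 17)
Step 3: arg(z) = -0.1747

-0.1747


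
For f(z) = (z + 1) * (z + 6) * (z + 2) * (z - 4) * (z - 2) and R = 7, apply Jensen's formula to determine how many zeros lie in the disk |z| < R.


Jensen's formula: (1/2pi)*integral log|f(Re^it)|dt = log|f(0)| + sum_{|a_k|<R} log(R/|a_k|)
Step 1: f(0) = 1 * 6 * 2 * (-4) * (-2) = 96
Step 2: log|f(0)| = log|-1| + log|-6| + log|-2| + log|4| + log|2| = 4.5643
Step 3: Zeros inside |z| < 7: -1, -6, -2, 4, 2
Step 4: Jensen sum = log(7/1) + log(7/6) + log(7/2) + log(7/4) + log(7/2) = 5.1652
Step 5: n(R) = number of terms in the Jensen sum = count of zeros inside |z| < 7 = 5

5


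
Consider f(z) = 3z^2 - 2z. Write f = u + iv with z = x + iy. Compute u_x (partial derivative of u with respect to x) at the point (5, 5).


Step 1: f(z) = 3(x+iy)^2 - 2(x+iy) + 0
Step 2: u = 3(x^2 - y^2) - 2x + 0
Step 3: u_x = 6x - 2
Step 4: At (5, 5): u_x = 30 - 2 = 28

28


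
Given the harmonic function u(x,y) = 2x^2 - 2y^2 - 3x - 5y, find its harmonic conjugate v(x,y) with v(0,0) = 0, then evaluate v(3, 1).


Step 1: v_x = -u_y = 4y + 5
Step 2: v_y = u_x = 4x - 3
Step 3: v = 4xy + 5x - 3y + C
Step 4: v(0,0) = 0 => C = 0
Step 5: v(3, 1) = 24

24


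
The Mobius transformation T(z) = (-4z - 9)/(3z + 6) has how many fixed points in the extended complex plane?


Step 1: Fixed points satisfy T(z) = z
Step 2: 3z^2 + 10z + 9 = 0
Step 3: Discriminant = 10^2 - 4*3*9 = -8
Step 4: Number of fixed points = 2

2


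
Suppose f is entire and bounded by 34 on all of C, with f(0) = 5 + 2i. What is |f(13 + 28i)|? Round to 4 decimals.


Step 1: By Liouville's theorem, a bounded entire function is constant.
Step 2: f(z) = f(0) = 5 + 2i for all z.
Step 3: |f(w)| = |5 + 2i| = sqrt(25 + 4)
Step 4: = 5.3852

5.3852


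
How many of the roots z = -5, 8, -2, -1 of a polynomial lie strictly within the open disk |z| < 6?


Step 1: Check each root:
  z = -5: |-5| = 5 < 6
  z = 8: |8| = 8 >= 6
  z = -2: |-2| = 2 < 6
  z = -1: |-1| = 1 < 6
Step 2: Count = 3

3


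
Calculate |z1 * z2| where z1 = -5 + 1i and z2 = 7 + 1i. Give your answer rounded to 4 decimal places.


Step 1: |z1| = sqrt((-5)^2 + 1^2) = sqrt(26)
Step 2: |z2| = sqrt(7^2 + 1^2) = sqrt(50)
Step 3: |z1*z2| = |z1|*|z2| = sqrt(26) * sqrt(50) = sqrt(26 * 50) = sqrt(1300)
Step 4: = 36.0555

36.0555


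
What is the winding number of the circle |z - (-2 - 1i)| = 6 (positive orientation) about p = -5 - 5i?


Step 1: Center c = (-2, -1), radius = 6
Step 2: |p - c|^2 = (-3)^2 + (-4)^2 = 25
Step 3: r^2 = 36
Step 4: |p-c| < r so winding number = 1

1


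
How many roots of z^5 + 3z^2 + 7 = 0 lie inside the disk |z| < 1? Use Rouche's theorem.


Step 1: On |z| = 1 the three terms have sizes |z^5| = 1^5 = 1, |3z^2| = 3*1^2 = 3, |7| = 7
Step 2: The dominant term is g(z) = 7; let h(z) = z^5 + 3z^2 so f = g + h
Step 3: On |z| = 1: |g| = 7 and |h| <= 1 + 3 = 4
Step 4: Since 7 > 4, |h| < |g| on |z| = 1, so by Rouche f has the same number of zeros as g inside |z| < 1
Step 5: g(z) = 7 is a nonzero constant with no zeros inside |z| < 1. Answer = 0

0


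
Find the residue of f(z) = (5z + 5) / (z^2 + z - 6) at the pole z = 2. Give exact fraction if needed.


Step 1: Q(z) = z^2 + z - 6 = (z - 2)(z + 3)
Step 2: Q'(z) = 2z + 1
Step 3: Q'(2) = 5, P(2) = 15
Step 4: Res = P(2)/Q'(2) = 15/5 = 3

3


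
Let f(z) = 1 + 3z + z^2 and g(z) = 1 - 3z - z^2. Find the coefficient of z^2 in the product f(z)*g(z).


Step 1: z^2 term in f*g comes from: (1)*(-z^2) + (3z)*(-3z) + (z^2)*(1)
Step 2: = -1 - 9 + 1
Step 3: = -9

-9


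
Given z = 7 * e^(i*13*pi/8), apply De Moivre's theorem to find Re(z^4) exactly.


Step 1: By De Moivre's theorem, z^4 = 7^4 * e^(i*4*13*pi/8) = 2401 * (cos(13*pi/2) + i*sin(13*pi/2))
Step 2: |z|^4 = 7^4 = 2401
Step 3: Reduce the angle mod 2*pi: 13*pi/2 - 6*pi = pi/2
Step 4: cos(pi/2) = 0
Step 5: Re(z^4) = 2401 * 0 = 0

0


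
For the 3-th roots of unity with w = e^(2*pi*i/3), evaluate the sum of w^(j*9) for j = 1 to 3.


Step 1: The sum sum_{j=1}^{n} w^(k*j) equals n if n | k, else 0.
Step 2: Here n = 3, k = 9
Step 3: Does n divide k? 3 | 9 -> True
Step 4: Sum = 3

3


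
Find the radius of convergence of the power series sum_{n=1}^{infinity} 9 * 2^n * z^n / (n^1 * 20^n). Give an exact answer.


Step 1: General term a_n = 9 * 2^n / (n^1 * 20^n)
Step 2: By the root test, |a_n|^(1/n) = 9^(1/n) * 2 / (n^(1/n) * 20) -> 2/20 as n -> infinity (since 9^(1/n) -> 1 and n^(1/n) -> 1)
Step 3: R = 1/lim|a_n|^(1/n) = 20/2 = 10

10


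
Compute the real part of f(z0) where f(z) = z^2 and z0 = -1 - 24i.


Step 1: z0 = -1 - 24i
Step 2: z0^2 = (-1)^2 - (-24)^2 + 48i
Step 3: real part = 1 - 576 = -575

-575


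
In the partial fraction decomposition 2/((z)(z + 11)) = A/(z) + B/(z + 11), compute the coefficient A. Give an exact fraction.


Step 1: Multiply both sides by (z) and set z = 0
Step 2: A = 2 / (0 + 11)
Step 3: A = 2 / 11
Step 4: A = 2/11

2/11


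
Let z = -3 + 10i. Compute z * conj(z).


Step 1: conj(z) = -3 - 10i
Step 2: z * conj(z) = (-3)^2 + 10^2
Step 3: = 9 + 100 = 109

109


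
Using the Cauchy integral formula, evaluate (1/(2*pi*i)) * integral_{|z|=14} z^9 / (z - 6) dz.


Step 1: f(z) = z^9, a = 6 is inside |z| = 14
Step 2: By Cauchy integral formula: (1/(2pi*i)) * integral = f(a)
Step 3: f(6) = 6^9 = 10077696

10077696


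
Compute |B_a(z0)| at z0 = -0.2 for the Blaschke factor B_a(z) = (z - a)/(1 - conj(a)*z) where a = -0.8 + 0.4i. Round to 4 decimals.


Step 1: Numerator z0 - a = -0.2 - (-0.8 + 0.4i) = 0.6 - 0.4i
Step 2: Denominator 1 - conj(a)*z0 = 1 - (-0.8 - 0.4i)*(-0.2) = 0.84 - 0.08i
Step 3: |z0 - a|^2 = 0.6^2 + (-0.4)^2 = 0.52; |1 - conj(a)*z0|^2 = 0.84^2 + (-0.08)^2 = 0.712
Step 4: |B_a(-0.2)| = sqrt(0.52 / 0.712) = sqrt(0.730337)
Step 5: = 0.8546

0.8546


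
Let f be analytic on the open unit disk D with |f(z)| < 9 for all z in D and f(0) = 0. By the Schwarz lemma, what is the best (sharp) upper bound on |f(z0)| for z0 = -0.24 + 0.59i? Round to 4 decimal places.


Step 1: g = f/9 maps D -> D with g(0) = 0, so by the Schwarz lemma |g(z)| <= |z|, i.e. |f(z)| <= 9|z|; this is sharp (f(z) = 9z).
Step 2: |z0|^2 = (-0.24)^2 + 0.59^2 = 0.4057
Step 3: |z0| = sqrt(0.4057) = 0.636946
Step 4: Best bound = 9 * |z0| = 9 * 0.636946 = 5.7325

5.7325


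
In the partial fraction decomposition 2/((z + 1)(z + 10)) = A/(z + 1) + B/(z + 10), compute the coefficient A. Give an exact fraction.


Step 1: Multiply both sides by (z + 1) and set z = -1
Step 2: A = 2 / (-1 + 10)
Step 3: A = 2 / 9
Step 4: A = 2/9

2/9


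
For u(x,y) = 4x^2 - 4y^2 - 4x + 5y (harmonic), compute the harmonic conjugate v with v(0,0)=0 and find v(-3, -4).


Step 1: v_x = -u_y = 8y - 5
Step 2: v_y = u_x = 8x - 4
Step 3: v = 8xy - 5x - 4y + C
Step 4: v(0,0) = 0 => C = 0
Step 5: v(-3, -4) = 127

127


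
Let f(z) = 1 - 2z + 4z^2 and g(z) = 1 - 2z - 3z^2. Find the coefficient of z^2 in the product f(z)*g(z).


Step 1: z^2 term in f*g comes from: (1)*(-3z^2) + (-2z)*(-2z) + (4z^2)*(1)
Step 2: = -3 + 4 + 4
Step 3: = 5

5


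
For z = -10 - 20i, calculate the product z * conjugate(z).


Step 1: conj(z) = -10 + 20i
Step 2: z * conj(z) = (-10)^2 + (-20)^2
Step 3: = 100 + 400 = 500

500


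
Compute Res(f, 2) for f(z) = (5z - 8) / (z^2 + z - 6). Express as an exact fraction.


Step 1: Q(z) = z^2 + z - 6 = (z - 2)(z + 3)
Step 2: Q'(z) = 2z + 1
Step 3: Q'(2) = 5, P(2) = 2
Step 4: Res = P(2)/Q'(2) = 2/5 = 2/5

2/5


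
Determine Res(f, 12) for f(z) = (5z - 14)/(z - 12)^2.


Step 1: Pole of order 2 at z = 12
Step 2: Res = lim d/dz [(z - 12)^2 * f(z)] as z -> 12
Step 3: (z - 12)^2 * f(z) = 5z - 14
Step 4: d/dz[5z - 14] = 5

5


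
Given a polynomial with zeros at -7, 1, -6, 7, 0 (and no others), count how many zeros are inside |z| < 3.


Step 1: Check each root:
  z = -7: |-7| = 7 >= 3
  z = 1: |1| = 1 < 3
  z = -6: |-6| = 6 >= 3
  z = 7: |7| = 7 >= 3
  z = 0: |0| = 0 < 3
Step 2: Count = 2

2


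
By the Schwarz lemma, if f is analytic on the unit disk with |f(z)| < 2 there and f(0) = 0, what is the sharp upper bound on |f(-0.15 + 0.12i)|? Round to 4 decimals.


Step 1: g = f/2 maps D -> D with g(0) = 0, so by the Schwarz lemma |g(z)| <= |z|, i.e. |f(z)| <= 2|z|; this is sharp (f(z) = 2z).
Step 2: |z0|^2 = (-0.15)^2 + 0.12^2 = 0.0369
Step 3: |z0| = sqrt(0.0369) = 0.192094
Step 4: Best bound = 2 * |z0| = 2 * 0.192094 = 0.3842

0.3842


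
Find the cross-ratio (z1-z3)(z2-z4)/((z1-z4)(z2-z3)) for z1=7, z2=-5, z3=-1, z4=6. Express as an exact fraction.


Step 1: (z1-z3)(z2-z4) = 8 * (-11) = -88
Step 2: (z1-z4)(z2-z3) = 1 * (-4) = -4
Step 3: Cross-ratio = 88/4 = 22

22


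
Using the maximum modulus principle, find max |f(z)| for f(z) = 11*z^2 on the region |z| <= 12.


Step 1: On |z| = 12, |f(z)| = 11 * |z|^2 = 11 * 12^2
Step 2: By maximum modulus principle, maximum is on boundary.
Step 3: Maximum = 11 * 144 = 1584

1584


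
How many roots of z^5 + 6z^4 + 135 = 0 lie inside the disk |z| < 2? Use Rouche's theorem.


Step 1: On |z| = 2 the three terms have sizes |z^5| = 2^5 = 32, |6z^4| = 6*2^4 = 96, |135| = 135
Step 2: The dominant term is g(z) = 135; let h(z) = z^5 + 6z^4 so f = g + h
Step 3: On |z| = 2: |g| = 135 and |h| <= 32 + 96 = 128
Step 4: Since 135 > 128, |h| < |g| on |z| = 2, so by Rouche f has the same number of zeros as g inside |z| < 2
Step 5: g(z) = 135 is a nonzero constant with no zeros inside |z| < 2. Answer = 0

0


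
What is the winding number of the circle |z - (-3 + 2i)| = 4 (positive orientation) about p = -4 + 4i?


Step 1: Center c = (-3, 2), radius = 4
Step 2: |p - c|^2 = (-1)^2 + 2^2 = 5
Step 3: r^2 = 16
Step 4: |p-c| < r so winding number = 1

1


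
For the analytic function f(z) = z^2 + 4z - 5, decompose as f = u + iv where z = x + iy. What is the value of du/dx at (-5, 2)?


Step 1: f(z) = (x+iy)^2 + 4(x+iy) - 5
Step 2: u = (x^2 - y^2) + 4x - 5
Step 3: u_x = 2x + 4
Step 4: At (-5, 2): u_x = -10 + 4 = -6

-6


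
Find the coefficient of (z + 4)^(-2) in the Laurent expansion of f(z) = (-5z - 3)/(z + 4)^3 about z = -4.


Step 1: Write the numerator in powers of (z + 4): -5z - 3 = -5(z + 4) + (-5*(-4) - 3) = -5(z + 4) + 17
Step 2: Divide by (z + 4)^3: f(z) = 17(z + 4)^(-3) - 5(z + 4)^(-2)
Step 3: This finite sum is the Laurent series of f about z = -4.
Step 4: Coefficient of (z + 4)^(-2) = coefficient of (z + 4) in the re-centred numerator = -5

-5


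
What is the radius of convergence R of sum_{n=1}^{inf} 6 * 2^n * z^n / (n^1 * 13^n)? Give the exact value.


Step 1: General term a_n = 6 * 2^n / (n^1 * 13^n)
Step 2: By the root test, |a_n|^(1/n) = 6^(1/n) * 2 / (n^(1/n) * 13) -> 2/13 as n -> infinity (since 6^(1/n) -> 1 and n^(1/n) -> 1)
Step 3: R = 1/lim|a_n|^(1/n) = 13/2

13/2


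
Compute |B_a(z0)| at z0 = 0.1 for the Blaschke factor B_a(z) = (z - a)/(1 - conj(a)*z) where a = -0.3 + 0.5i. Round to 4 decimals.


Step 1: Numerator z0 - a = 0.1 - (-0.3 + 0.5i) = 0.4 - 0.5i
Step 2: Denominator 1 - conj(a)*z0 = 1 - (-0.3 - 0.5i)*0.1 = 1.03 + 0.05i
Step 3: |z0 - a|^2 = 0.4^2 + (-0.5)^2 = 0.41; |1 - conj(a)*z0|^2 = 1.03^2 + 0.05^2 = 1.0634
Step 4: |B_a(0.1)| = sqrt(0.41 / 1.0634) = sqrt(0.385556)
Step 5: = 0.6209

0.6209


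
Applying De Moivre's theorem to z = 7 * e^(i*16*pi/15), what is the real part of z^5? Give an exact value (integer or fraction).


Step 1: By De Moivre's theorem, z^5 = 7^5 * e^(i*5*16*pi/15) = 16807 * (cos(16*pi/3) + i*sin(16*pi/3))
Step 2: |z|^5 = 7^5 = 16807
Step 3: Reduce the angle mod 2*pi: 16*pi/3 - 4*pi = 4*pi/3
Step 4: cos(4*pi/3) = -1/2
Step 5: Re(z^5) = 16807 * (-1/2) = -16807/2

-16807/2


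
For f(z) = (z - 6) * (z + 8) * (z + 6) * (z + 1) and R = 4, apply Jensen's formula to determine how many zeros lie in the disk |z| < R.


Jensen's formula: (1/2pi)*integral log|f(Re^it)|dt = log|f(0)| + sum_{|a_k|<R} log(R/|a_k|)
Step 1: f(0) = (-6) * 8 * 6 * 1 = -288
Step 2: log|f(0)| = log|6| + log|-8| + log|-6| + log|-1| = 5.663
Step 3: Zeros inside |z| < 4: -1
Step 4: Jensen sum = log(4/1) = 1.3863
Step 5: n(R) = number of terms in the Jensen sum = count of zeros inside |z| < 4 = 1

1


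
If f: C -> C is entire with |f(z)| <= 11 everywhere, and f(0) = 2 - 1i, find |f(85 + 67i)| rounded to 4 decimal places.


Step 1: By Liouville's theorem, a bounded entire function is constant.
Step 2: f(z) = f(0) = 2 - 1i for all z.
Step 3: |f(w)| = |2 - 1i| = sqrt(4 + 1)
Step 4: = 2.2361

2.2361


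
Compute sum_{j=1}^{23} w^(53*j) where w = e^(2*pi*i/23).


Step 1: The sum sum_{j=1}^{n} w^(k*j) equals n if n | k, else 0.
Step 2: Here n = 23, k = 53
Step 3: Does n divide k? 23 | 53 -> False
Step 4: Sum = 0

0


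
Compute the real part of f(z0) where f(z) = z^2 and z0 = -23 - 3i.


Step 1: z0 = -23 - 3i
Step 2: z0^2 = (-23)^2 - (-3)^2 + 138i
Step 3: real part = 529 - 9 = 520

520


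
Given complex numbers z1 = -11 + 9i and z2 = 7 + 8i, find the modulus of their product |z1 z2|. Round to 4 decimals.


Step 1: |z1| = sqrt((-11)^2 + 9^2) = sqrt(202)
Step 2: |z2| = sqrt(7^2 + 8^2) = sqrt(113)
Step 3: |z1*z2| = |z1|*|z2| = sqrt(202) * sqrt(113) = sqrt(202 * 113) = sqrt(22826)
Step 4: = 151.0828

151.0828


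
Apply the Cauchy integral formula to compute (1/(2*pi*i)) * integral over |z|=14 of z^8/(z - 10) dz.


Step 1: f(z) = z^8, a = 10 is inside |z| = 14
Step 2: By Cauchy integral formula: (1/(2pi*i)) * integral = f(a)
Step 3: f(10) = 10^8 = 100000000

100000000


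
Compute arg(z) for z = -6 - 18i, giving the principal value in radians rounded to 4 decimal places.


Step 1: z = -6 - 18i
Step 2: arg(z) = atan2(-18, -6)
Step 3: arg(z) = -1.8925

-1.8925


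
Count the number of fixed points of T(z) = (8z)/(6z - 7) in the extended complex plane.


Step 1: Fixed points satisfy T(z) = z
Step 2: 6z^2 - 15z = 0
Step 3: Discriminant = (-15)^2 - 4*6*0 = 225
Step 4: Number of fixed points = 2

2


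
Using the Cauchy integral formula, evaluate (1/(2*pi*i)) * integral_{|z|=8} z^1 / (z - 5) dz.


Step 1: f(z) = z^1, a = 5 is inside |z| = 8
Step 2: By Cauchy integral formula: (1/(2pi*i)) * integral = f(a)
Step 3: f(5) = 5^1 = 5

5


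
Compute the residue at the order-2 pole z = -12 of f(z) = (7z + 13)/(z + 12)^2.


Step 1: Pole of order 2 at z = -12
Step 2: Res = lim d/dz [(z + 12)^2 * f(z)] as z -> -12
Step 3: (z + 12)^2 * f(z) = 7z + 13
Step 4: d/dz[7z + 13] = 7

7


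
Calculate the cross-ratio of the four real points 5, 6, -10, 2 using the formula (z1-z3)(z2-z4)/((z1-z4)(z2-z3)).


Step 1: (z1-z3)(z2-z4) = 15 * 4 = 60
Step 2: (z1-z4)(z2-z3) = 3 * 16 = 48
Step 3: Cross-ratio = 60/48 = 5/4

5/4
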